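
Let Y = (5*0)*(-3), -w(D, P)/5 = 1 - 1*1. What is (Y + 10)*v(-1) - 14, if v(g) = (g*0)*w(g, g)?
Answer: -14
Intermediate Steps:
w(D, P) = 0 (w(D, P) = -5*(1 - 1*1) = -5*(1 - 1) = -5*0 = 0)
Y = 0 (Y = 0*(-3) = 0)
v(g) = 0 (v(g) = (g*0)*0 = 0*0 = 0)
(Y + 10)*v(-1) - 14 = (0 + 10)*0 - 14 = 10*0 - 14 = 0 - 14 = -14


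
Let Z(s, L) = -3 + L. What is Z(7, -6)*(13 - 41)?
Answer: 252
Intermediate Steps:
Z(7, -6)*(13 - 41) = (-3 - 6)*(13 - 41) = -9*(-28) = 252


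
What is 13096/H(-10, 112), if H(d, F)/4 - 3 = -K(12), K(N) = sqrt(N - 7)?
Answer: 4911/2 + 1637*sqrt(5)/2 ≈ 4285.7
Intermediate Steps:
K(N) = sqrt(-7 + N)
H(d, F) = 12 - 4*sqrt(5) (H(d, F) = 12 + 4*(-sqrt(-7 + 12)) = 12 + 4*(-sqrt(5)) = 12 - 4*sqrt(5))
13096/H(-10, 112) = 13096/(12 - 4*sqrt(5))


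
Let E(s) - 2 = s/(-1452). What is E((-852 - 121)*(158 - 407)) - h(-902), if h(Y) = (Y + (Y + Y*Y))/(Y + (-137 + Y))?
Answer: 79345623/313148 ≈ 253.38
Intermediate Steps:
h(Y) = (Y² + 2*Y)/(-137 + 2*Y) (h(Y) = (Y + (Y + Y²))/(-137 + 2*Y) = (Y² + 2*Y)/(-137 + 2*Y))
E(s) = 2 - s/1452 (E(s) = 2 + s/(-1452) = 2 + s*(-1/1452) = 2 - s/1452)
E((-852 - 121)*(158 - 407)) - h(-902) = (2 - (-852 - 121)*(158 - 407)/1452) - (-902)*(2 - 902)/(-137 + 2*(-902)) = (2 - (-973)*(-249)/1452) - (-902)*(-900)/(-137 - 1804) = (2 - 1/1452*242277) - (-902)*(-900)/(-1941) = (2 - 80759/484) - (-902)*(-1)*(-900)/1941 = -79791/484 - 1*(-270600/647) = -79791/484 + 270600/647 = 79345623/313148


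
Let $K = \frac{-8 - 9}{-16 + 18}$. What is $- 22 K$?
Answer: $187$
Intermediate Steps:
$K = - \frac{17}{2} \approx -8.5$
$- 22 K = \left(-22\right) \left(- \frac{17}{2}\right) = 187$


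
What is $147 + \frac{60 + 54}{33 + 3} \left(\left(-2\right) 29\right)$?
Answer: $- \frac{110}{3} \approx -36.667$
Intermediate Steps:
$147 + \frac{60 + 54}{33 + 3} \left(\left(-2\right) 29\right) = 147 + \frac{114}{36} \left(-58\right) = 147 + 114 \cdot \frac{1}{36} \left(-58\right) = 147 + \frac{19}{6} \left(-58\right) = 147 - \frac{551}{3} = - \frac{110}{3}$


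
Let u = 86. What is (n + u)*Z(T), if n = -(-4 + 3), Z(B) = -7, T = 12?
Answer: -609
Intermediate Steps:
n = 1 (n = -1*(-1) = 1)
(n + u)*Z(T) = (1 + 86)*(-7) = 87*(-7) = -609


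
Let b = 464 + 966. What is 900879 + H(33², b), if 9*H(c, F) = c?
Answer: 901000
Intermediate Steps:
b = 1430
H(c, F) = c/9
900879 + H(33², b) = 900879 + (⅑)*33² = 900879 + (⅑)*1089 = 900879 + 121 = 901000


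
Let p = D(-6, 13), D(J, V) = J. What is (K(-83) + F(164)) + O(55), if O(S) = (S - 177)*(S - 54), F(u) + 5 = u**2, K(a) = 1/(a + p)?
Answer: 2382440/89 ≈ 26769.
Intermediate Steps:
p = -6
K(a) = 1/(-6 + a) (K(a) = 1/(a - 6) = 1/(-6 + a))
F(u) = -5 + u**2
O(S) = (-177 + S)*(-54 + S)
(K(-83) + F(164)) + O(55) = (1/(-6 - 83) + (-5 + 164**2)) + (9558 + 55**2 - 231*55) = (1/(-89) + (-5 + 26896)) + (9558 + 3025 - 12705) = (-1/89 + 26891) - 122 = 2393298/89 - 122 = 2382440/89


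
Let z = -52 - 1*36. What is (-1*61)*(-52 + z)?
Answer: 8540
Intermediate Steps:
z = -88 (z = -52 - 36 = -88)
(-1*61)*(-52 + z) = (-1*61)*(-52 - 88) = -61*(-140) = 8540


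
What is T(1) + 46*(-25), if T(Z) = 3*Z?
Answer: -1147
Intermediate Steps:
T(1) + 46*(-25) = 3*1 + 46*(-25) = 3 - 1150 = -1147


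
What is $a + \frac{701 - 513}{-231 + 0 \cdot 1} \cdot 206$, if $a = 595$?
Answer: $\frac{98717}{231} \approx 427.35$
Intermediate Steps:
$a + \frac{701 - 513}{-231 + 0 \cdot 1} \cdot 206 = 595 + \frac{701 - 513}{-231 + 0 \cdot 1} \cdot 206 = 595 + \frac{188}{-231 + 0} \cdot 206 = 595 + \frac{188}{-231} \cdot 206 = 595 + 188 \left(- \frac{1}{231}\right) 206 = 595 - \frac{38728}{231} = \frac{98717}{231}$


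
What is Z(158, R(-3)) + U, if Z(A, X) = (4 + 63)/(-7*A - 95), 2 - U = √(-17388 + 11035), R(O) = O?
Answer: 2335/1201 - I*√6353 ≈ 1.9442 - 79.706*I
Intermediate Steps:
U = 2 - I*√6353 (U = 2 - √(-17388 + 11035) = 2 - √(-6353) = 2 - I*√6353 ≈ 2.0 - 79.706*I)
Z(A, X) = 67/(-95 - 7*A)
Z(158, R(-3)) + U = -67/(95 + 7*158) + (2 - I*√6353) = -67/(95 + 1106) + (2 - I*√6353) = -67/1201 + (2 - I*√6353) = 2335/1201 - I*√6353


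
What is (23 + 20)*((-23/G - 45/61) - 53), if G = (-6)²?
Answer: -5134673/2196 ≈ -2338.2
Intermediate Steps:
G = 36
(23 + 20)*((-23/G - 45/61) - 53) = (23 + 20)*((-23/36 - 45/61) - 53) = 43*((-23*1/36 - 45*1/61) - 53) = 43*((-23/36 - 45/61) - 53) = 43*(-3023/2196 - 53) = 43*(-119411/2196) = -5134673/2196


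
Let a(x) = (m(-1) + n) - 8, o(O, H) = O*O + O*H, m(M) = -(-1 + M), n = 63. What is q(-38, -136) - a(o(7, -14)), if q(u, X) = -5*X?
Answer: 623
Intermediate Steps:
m(M) = 1 - M
o(O, H) = O**2 + H*O
a(x) = 57 (a(x) = ((1 - 1*(-1)) + 63) - 8 = ((1 + 1) + 63) - 8 = (2 + 63) - 8 = 65 - 8 = 57)
q(-38, -136) - a(o(7, -14)) = -5*(-136) - 1*57 = 680 - 57 = 623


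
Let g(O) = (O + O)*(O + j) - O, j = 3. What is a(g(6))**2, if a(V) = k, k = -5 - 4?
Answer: 81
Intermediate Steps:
k = -9
g(O) = -O + 2*O*(3 + O) (g(O) = (O + O)*(O + 3) - O = (2*O)*(3 + O) - O = 2*O*(3 + O) - O = -O + 2*O*(3 + O))
a(V) = -9
a(g(6))**2 = (-9)**2 = 81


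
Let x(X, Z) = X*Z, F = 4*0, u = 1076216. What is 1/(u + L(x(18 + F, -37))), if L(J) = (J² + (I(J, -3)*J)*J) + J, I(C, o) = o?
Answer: 1/188438 ≈ 5.3068e-6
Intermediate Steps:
F = 0
L(J) = J - 2*J² (L(J) = (J² + (-3*J)*J) + J = (J² - 3*J²) + J = -2*J² + J = J - 2*J²)
1/(u + L(x(18 + F, -37))) = 1/(1076216 + ((18 + 0)*(-37))*(1 - 2*(18 + 0)*(-37))) = 1/(1076216 + (18*(-37))*(1 - 36*(-37))) = 1/(1076216 - 666*(1 - 2*(-666))) = 1/(1076216 - 666*(1 + 1332)) = 1/(1076216 - 666*1333) = 1/(1076216 - 887778) = 1/188438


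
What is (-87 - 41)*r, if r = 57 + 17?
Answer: -9472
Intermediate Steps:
r = 74
(-87 - 41)*r = (-87 - 41)*74 = -128*74 = -9472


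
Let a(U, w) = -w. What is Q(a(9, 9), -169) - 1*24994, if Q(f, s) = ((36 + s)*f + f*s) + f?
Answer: -22285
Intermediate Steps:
Q(f, s) = f + f*s + f*(36 + s) (Q(f, s) = (f*(36 + s) + f*s) + f = (f*s + f*(36 + s)) + f = f + f*s + f*(36 + s))
Q(a(9, 9), -169) - 1*24994 = (-1*9)*(37 + 2*(-169)) - 1*24994 = -9*(37 - 338) - 24994 = -9*(-301) - 24994 = 2709 - 24994 = -22285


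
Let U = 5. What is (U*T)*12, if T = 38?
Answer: 2280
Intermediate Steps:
(U*T)*12 = (5*38)*12 = 190*12 = 2280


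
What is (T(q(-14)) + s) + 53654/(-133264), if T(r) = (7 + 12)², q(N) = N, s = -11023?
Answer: -710457211/66632 ≈ -10662.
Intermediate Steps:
T(r) = 361 (T(r) = 19² = 361)
(T(q(-14)) + s) + 53654/(-133264) = (361 - 11023) + 53654/(-133264) = -10662 + 53654*(-1/133264) = -10662 - 26827/66632 = -710457211/66632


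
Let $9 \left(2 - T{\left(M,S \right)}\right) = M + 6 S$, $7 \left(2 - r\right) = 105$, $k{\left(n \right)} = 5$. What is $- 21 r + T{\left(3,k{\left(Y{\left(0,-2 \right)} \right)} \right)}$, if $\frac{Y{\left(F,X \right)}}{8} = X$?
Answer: $\frac{814}{3} \approx 271.33$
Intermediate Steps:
$Y{\left(F,X \right)} = 8 X$
$r = -13$ ($r = 2 - 15 = -13$)
$T{\left(M,S \right)} = 2 - \frac{2 S}{3} - \frac{M}{9}$ ($T{\left(M,S \right)} = 2 - \frac{M + 6 S}{9} = 2 - \left(\frac{M}{9} + \frac{2 S}{3}\right) = 2 - \frac{2 S}{3} - \frac{M}{9}$)
$- 21 r + T{\left(3,k{\left(Y{\left(0,-2 \right)} \right)} \right)} = \left(-21\right) \left(-13\right) - \frac{5}{3} = 273 - \frac{5}{3} = \frac{814}{3}$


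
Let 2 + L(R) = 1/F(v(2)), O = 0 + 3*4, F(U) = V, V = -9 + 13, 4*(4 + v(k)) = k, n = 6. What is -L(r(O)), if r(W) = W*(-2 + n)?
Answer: 7/4 ≈ 1.7500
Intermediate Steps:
v(k) = -4 + k/4
V = 4
F(U) = 4
O = 12 (O = 0 + 12 = 12)
r(W) = 4*W (r(W) = W*(-2 + 6) = W*4 = 4*W)
L(R) = -7/4 (L(R) = -2 + 1/4 = -2 + ¼ = -7/4)
-L(r(O)) = -1*(-7/4) = 7/4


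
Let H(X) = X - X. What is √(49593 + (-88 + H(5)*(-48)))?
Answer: √49505 ≈ 222.50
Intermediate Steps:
H(X) = 0
√(49593 + (-88 + H(5)*(-48))) = √(49593 + (-88 + 0*(-48))) = √(49593 + (-88 + 0)) = √(49593 - 88) = √49505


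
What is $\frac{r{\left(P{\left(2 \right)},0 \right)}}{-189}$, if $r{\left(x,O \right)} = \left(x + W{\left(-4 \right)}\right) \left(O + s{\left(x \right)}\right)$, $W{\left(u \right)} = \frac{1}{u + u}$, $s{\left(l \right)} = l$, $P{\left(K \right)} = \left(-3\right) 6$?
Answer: $- \frac{145}{84} \approx -1.7262$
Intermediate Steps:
$P{\left(K \right)} = -18$
$W{\left(u \right)} = \frac{1}{2 u}$
$r{\left(x,O \right)} = \left(- \frac{1}{8} + x\right) \left(O + x\right)$ ($r{\left(x,O \right)} = \left(x + \frac{1}{2 \left(-4\right)}\right) \left(O + x\right) = \left(x + \frac{1}{2} \left(- \frac{1}{4}\right)\right) \left(O + x\right) = \left(x - \frac{1}{8}\right) \left(O + x\right) = \left(- \frac{1}{8} + x\right) \left(O + x\right)$)
$\frac{r{\left(P{\left(2 \right)},0 \right)}}{-189} = \frac{\left(-18\right)^{2} - 0 - - \frac{9}{4} + 0 \left(-18\right)}{-189} = - \frac{324 + 0 + \frac{9}{4} + 0}{189} = \left(- \frac{1}{189}\right) \frac{1305}{4} = - \frac{145}{84}$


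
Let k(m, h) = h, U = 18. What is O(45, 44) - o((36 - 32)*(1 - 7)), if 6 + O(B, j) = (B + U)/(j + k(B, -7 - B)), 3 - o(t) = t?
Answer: -327/8 ≈ -40.875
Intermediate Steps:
o(t) = 3 - t
O(B, j) = -6 + (18 + B)/(-7 + j - B) (O(B, j) = -6 + (B + 18)/(j + (-7 - B)) = -6 + (18 + B)/(-7 + j - B))
O(45, 44) - o((36 - 32)*(1 - 7)) = (-60 - 7*45 + 6*44)/(7 + 45 - 1*44) - (3 - (36 - 32)*(1 - 7)) = (-60 - 315 + 264)/(7 + 45 - 44) - (3 - 4*(-6)) = -111/8 - (3 - 1*(-24)) = (1/8)*(-111) - (3 + 24) = -111/8 - 1*27 = -111/8 - 27 = -327/8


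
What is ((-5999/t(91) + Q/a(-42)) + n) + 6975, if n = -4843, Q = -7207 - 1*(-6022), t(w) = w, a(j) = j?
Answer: 381161/182 ≈ 2094.3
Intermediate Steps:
Q = -1185 (Q = -7207 + 6022 = -1185)
((-5999/t(91) + Q/a(-42)) + n) + 6975 = ((-5999/91 - 1185/(-42)) - 4843) + 6975 = ((-5999*1/91 - 1185*(-1/42)) - 4843) + 6975 = ((-857/13 + 395/14) - 4843) + 6975 = (-6863/182 - 4843) + 6975 = -888289/182 + 6975 = 381161/182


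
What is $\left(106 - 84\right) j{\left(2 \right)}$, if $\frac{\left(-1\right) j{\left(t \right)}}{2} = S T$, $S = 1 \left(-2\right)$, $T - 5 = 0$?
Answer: $440$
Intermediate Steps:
$T = 5$ ($T = 5 + 0 = 5$)
$S = -2$
$j{\left(t \right)} = 20$ ($j{\left(t \right)} = - 2 \left(\left(-2\right) 5\right) = \left(-2\right) \left(-10\right) = 20$)
$\left(106 - 84\right) j{\left(2 \right)} = \left(106 - 84\right) 20 = 22 \cdot 20 = 440$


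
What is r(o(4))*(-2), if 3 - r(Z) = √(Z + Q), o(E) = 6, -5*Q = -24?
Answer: -6 + 6*√30/5 ≈ 0.57267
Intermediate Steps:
Q = 24/5 (Q = -⅕*(-24) = 24/5 ≈ 4.8000)
r(Z) = 3 - √(24/5 + Z) (r(Z) = 3 - √(Z + 24/5) = 3 - √(24/5 + Z))
r(o(4))*(-2) = (3 - √(120 + 25*6)/5)*(-2) = (3 - √(120 + 150)/5)*(-2) = (3 - 3*√30/5)*(-2) = -6 + 6*√30/5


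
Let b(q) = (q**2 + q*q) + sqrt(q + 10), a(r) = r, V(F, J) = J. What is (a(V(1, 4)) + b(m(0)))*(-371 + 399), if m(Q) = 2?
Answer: 336 + 56*sqrt(3) ≈ 432.99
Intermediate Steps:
b(q) = sqrt(10 + q) + 2*q**2 (b(q) = (q**2 + q**2) + sqrt(10 + q) = 2*q**2 + sqrt(10 + q) = sqrt(10 + q) + 2*q**2)
(a(V(1, 4)) + b(m(0)))*(-371 + 399) = (4 + (sqrt(10 + 2) + 2*2**2))*(-371 + 399) = (4 + (sqrt(12) + 2*4))*28 = (4 + (2*sqrt(3) + 8))*28 = (4 + (8 + 2*sqrt(3)))*28 = (12 + 2*sqrt(3))*28 = 336 + 56*sqrt(3)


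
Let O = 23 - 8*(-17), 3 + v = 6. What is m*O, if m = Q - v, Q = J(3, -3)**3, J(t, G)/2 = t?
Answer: 33867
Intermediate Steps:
v = 3 (v = -3 + 6 = 3)
J(t, G) = 2*t
Q = 216 (Q = (2*3)**3 = 6**3 = 216)
O = 159 (O = 23 + 136 = 159)
m = 213 (m = 216 - 1*3 = 216 - 3 = 213)
m*O = 213*159 = 33867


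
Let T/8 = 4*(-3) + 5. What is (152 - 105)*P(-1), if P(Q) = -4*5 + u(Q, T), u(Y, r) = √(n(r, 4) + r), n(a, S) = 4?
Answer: -940 + 94*I*√13 ≈ -940.0 + 338.92*I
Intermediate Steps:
T = -56 (T = 8*(4*(-3) + 5) = 8*(-12 + 5) = 8*(-7) = -56)
u(Y, r) = √(4 + r)
P(Q) = -20 + 2*I*√13 (P(Q) = -4*5 + √(4 - 56) = -20 + √(-52) = -20 + 2*I*√13)
(152 - 105)*P(-1) = (152 - 105)*(-20 + 2*I*√13) = 47*(-20 + 2*I*√13) = -940 + 94*I*√13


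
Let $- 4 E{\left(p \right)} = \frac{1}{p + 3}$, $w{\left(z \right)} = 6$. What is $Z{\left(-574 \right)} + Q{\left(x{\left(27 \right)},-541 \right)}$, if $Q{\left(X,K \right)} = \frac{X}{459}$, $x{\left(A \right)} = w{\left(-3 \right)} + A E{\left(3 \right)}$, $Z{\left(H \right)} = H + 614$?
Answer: $\frac{48973}{1224} \approx 40.011$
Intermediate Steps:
$Z{\left(H \right)} = 614 + H$
$E{\left(p \right)} = - \frac{1}{4 \left(3 + p\right)}$ ($E{\left(p \right)} = - \frac{1}{4 \left(p + 3\right)} = - \frac{1}{4 \left(3 + p\right)}$)
$x{\left(A \right)} = 6 - \frac{A}{24}$ ($x{\left(A \right)} = 6 + A \left(- \frac{1}{12 + 4 \cdot 3}\right) = 6 + A \left(- \frac{1}{12 + 12}\right) = 6 + A \left(- \frac{1}{24}\right) = 6 - \frac{A}{24}$)
$Q{\left(X,K \right)} = \frac{X}{459}$ ($Q{\left(X,K \right)} = X \frac{1}{459} = \frac{X}{459}$)
$Z{\left(-574 \right)} + Q{\left(x{\left(27 \right)},-541 \right)} = \left(614 - 574\right) + \frac{6 - \frac{9}{8}}{459} = 40 + \frac{6 - \frac{9}{8}}{459} = 40 + \frac{1}{459} \cdot \frac{39}{8} = 40 + \frac{13}{1224} = \frac{48973}{1224}$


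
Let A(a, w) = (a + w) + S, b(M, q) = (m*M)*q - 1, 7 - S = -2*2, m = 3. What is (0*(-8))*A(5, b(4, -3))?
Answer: 0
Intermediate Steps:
S = 11 (S = 7 - (-2)*2 = 7 - 1*(-4) = 7 + 4 = 11)
b(M, q) = -1 + 3*M*q (b(M, q) = (3*M)*q - 1 = 3*M*q - 1 = -1 + 3*M*q)
A(a, w) = 11 + a + w (A(a, w) = (a + w) + 11 = 11 + a + w)
(0*(-8))*A(5, b(4, -3)) = (0*(-8))*(11 + 5 + (-1 + 3*4*(-3))) = 0*(11 + 5 + (-1 - 36)) = 0*(11 + 5 - 37) = 0*(-21) = 0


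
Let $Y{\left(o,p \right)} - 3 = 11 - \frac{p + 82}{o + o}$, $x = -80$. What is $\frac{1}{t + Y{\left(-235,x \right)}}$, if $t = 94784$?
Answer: $\frac{235}{22277531} \approx 1.0549 \cdot 10^{-5}$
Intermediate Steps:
$Y{\left(o,p \right)} = 14 - \frac{82 + p}{2 o}$ ($Y{\left(o,p \right)} = 3 + \left(11 - \frac{p + 82}{o + o}\right) = 3 + \left(11 - \frac{82 + p}{2 o}\right) = 14 - \frac{82 + p}{2 o}$)
$\frac{1}{t + Y{\left(-235,x \right)}} = \frac{1}{94784 + \frac{-82 - -80 + 28 \left(-235\right)}{2 \left(-235\right)}} = \frac{1}{94784 + \frac{1}{2} \left(- \frac{1}{235}\right) \left(-82 + 80 - 6580\right)} = \frac{1}{94784 + \frac{1}{2} \left(- \frac{1}{235}\right) \left(-6582\right)} = \frac{1}{94784 + \frac{3291}{235}} = \frac{1}{\frac{22277531}{235}} = \frac{235}{22277531}$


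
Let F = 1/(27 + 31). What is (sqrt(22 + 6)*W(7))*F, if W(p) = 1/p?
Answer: sqrt(7)/203 ≈ 0.013033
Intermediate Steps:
W(p) = 1/p
F = 1/58 ≈ 0.017241
(sqrt(22 + 6)*W(7))*F = (sqrt(22 + 6)/7)*(1/58) = (sqrt(28)*(1/7))*(1/58) = ((2*sqrt(7))*(1/7))*(1/58) = (2*sqrt(7)/7)*(1/58) = sqrt(7)/203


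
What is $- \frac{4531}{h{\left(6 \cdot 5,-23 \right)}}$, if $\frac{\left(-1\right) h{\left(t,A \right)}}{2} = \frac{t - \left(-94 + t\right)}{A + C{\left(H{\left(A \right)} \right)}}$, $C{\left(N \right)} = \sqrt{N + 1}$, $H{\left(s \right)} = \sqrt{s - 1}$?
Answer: $- \frac{104213}{188} + \frac{4531 \sqrt{1 + 2 i \sqrt{6}}}{188} \approx -512.58 + 34.084 i$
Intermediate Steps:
$H{\left(s \right)} = \sqrt{-1 + s}$
$C{\left(N \right)} = \sqrt{1 + N}$
$h{\left(t,A \right)} = - \frac{188}{A + \sqrt{1 + \sqrt{-1 + A}}}$ ($h{\left(t,A \right)} = - 2 \frac{t - \left(-94 + t\right)}{A + \sqrt{1 + \sqrt{-1 + A}}} = - 2 \frac{94}{A + \sqrt{1 + \sqrt{-1 + A}}} = - \frac{188}{A + \sqrt{1 + \sqrt{-1 + A}}}$)
$- \frac{4531}{h{\left(6 \cdot 5,-23 \right)}} = - \frac{4531}{\left(-188\right) \frac{1}{-23 + \sqrt{1 + \sqrt{-1 - 23}}}} = - \frac{4531}{\left(-188\right) \frac{1}{-23 + \sqrt{1 + \sqrt{-24}}}} = - \frac{4531}{\left(-188\right) \frac{1}{-23 + \sqrt{1 + 2 i \sqrt{6}}}} = - 4531 \left(\frac{23}{188} - \frac{\sqrt{1 + 2 i \sqrt{6}}}{188}\right) = - \frac{104213}{188} + \frac{4531 \sqrt{1 + 2 i \sqrt{6}}}{188}$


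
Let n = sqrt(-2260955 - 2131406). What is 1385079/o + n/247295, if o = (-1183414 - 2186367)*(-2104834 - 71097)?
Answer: 1385079/7332410941111 + I*sqrt(4392361)/247295 ≈ 1.889e-7 + 0.0084749*I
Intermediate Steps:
n = I*sqrt(4392361) (n = sqrt(-4392361) = I*sqrt(4392361) ≈ 2095.8*I)
o = 7332410941111 (o = -3369781*(-2175931) = 7332410941111)
1385079/o + n/247295 = 1385079/7332410941111 + (I*sqrt(4392361))/247295 = 1385079*(1/7332410941111) + (I*sqrt(4392361))*(1/247295) = 1385079/7332410941111 + I*sqrt(4392361)/247295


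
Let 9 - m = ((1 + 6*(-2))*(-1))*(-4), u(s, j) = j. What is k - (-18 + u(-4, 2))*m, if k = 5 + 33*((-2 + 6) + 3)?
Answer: 1084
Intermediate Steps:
m = 53 (m = 9 - (1 + 6*(-2))*(-1)*(-4) = 9 - (1 - 12)*(-1)*(-4) = 9 - (-11*(-1))*(-4) = 9 - 11*(-4) = 9 - 1*(-44) = 9 + 44 = 53)
k = 236 (k = 5 + 33*(4 + 3) = 5 + 33*7 = 5 + 231 = 236)
k - (-18 + u(-4, 2))*m = 236 - (-18 + 2)*53 = 236 - (-16)*53 = 236 - 1*(-848) = 236 + 848 = 1084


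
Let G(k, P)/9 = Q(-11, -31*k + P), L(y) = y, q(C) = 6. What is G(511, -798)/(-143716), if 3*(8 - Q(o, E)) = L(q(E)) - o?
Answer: -21/143716 ≈ -0.00014612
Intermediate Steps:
Q(o, E) = 6 + o/3 (Q(o, E) = 8 - (6 - o)/3 = 8 + (-2 + o/3) = 6 + o/3)
G(k, P) = 21 (G(k, P) = 9*(6 + (1/3)*(-11)) = 9*(6 - 11/3) = 9*(7/3) = 21)
G(511, -798)/(-143716) = 21/(-143716) = 21*(-1/143716) = -21/143716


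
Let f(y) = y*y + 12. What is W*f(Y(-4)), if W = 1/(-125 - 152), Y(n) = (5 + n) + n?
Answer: -21/277 ≈ -0.075812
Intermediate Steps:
Y(n) = 5 + 2*n
W = -1/277 (W = 1/(-277) = -1/277 ≈ -0.0036101)
f(y) = 12 + y² (f(y) = y² + 12 = 12 + y²)
W*f(Y(-4)) = -(12 + (5 + 2*(-4))²)/277 = -(12 + (5 - 8)²)/277 = -(12 + (-3)²)/277 = -(12 + 9)/277 = -1/277*21 = -21/277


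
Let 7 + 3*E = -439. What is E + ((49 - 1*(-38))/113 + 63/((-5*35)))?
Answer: -1256476/8475 ≈ -148.26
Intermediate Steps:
E = -446/3 (E = -7/3 + (⅓)*(-439) = -7/3 - 439/3 = -446/3 ≈ -148.67)
E + ((49 - 1*(-38))/113 + 63/((-5*35))) = -446/3 + ((49 - 1*(-38))/113 + 63/((-5*35))) = -446/3 + ((49 + 38)*(1/113) + 63/(-175)) = -446/3 + (87*(1/113) + 63*(-1/175)) = -446/3 + (87/113 - 9/25) = -446/3 + 1158/2825 = -1256476/8475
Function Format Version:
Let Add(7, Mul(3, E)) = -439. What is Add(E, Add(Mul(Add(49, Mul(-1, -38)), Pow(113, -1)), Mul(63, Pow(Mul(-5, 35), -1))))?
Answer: Rational(-1256476, 8475) ≈ -148.26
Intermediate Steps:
E = Rational(-446, 3) (E = Add(Rational(-7, 3), Mul(Rational(1, 3), -439)) = Add(Rational(-7, 3), Rational(-439, 3)) = Rational(-446, 3) ≈ -148.67)
Add(E, Add(Mul(Add(49, Mul(-1, -38)), Pow(113, -1)), Mul(63, Pow(Mul(-5, 35), -1)))) = Add(Rational(-446, 3), Add(Mul(Add(49, Mul(-1, -38)), Pow(113, -1)), Mul(63, Pow(Mul(-5, 35), -1)))) = Add(Rational(-446, 3), Add(Mul(Add(49, 38), Rational(1, 113)), Mul(63, Pow(-175, -1)))) = Add(Rational(-446, 3), Add(Mul(87, Rational(1, 113)), Mul(63, Rational(-1, 175)))) = Add(Rational(-446, 3), Add(Rational(87, 113), Rational(-9, 25))) = Add(Rational(-446, 3), Rational(1158, 2825)) = Rational(-1256476, 8475)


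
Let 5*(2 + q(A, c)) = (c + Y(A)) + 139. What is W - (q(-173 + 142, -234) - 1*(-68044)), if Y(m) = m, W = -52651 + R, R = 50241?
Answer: -352134/5 ≈ -70427.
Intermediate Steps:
W = -2410 (W = -52651 + 50241 = -2410)
q(A, c) = 129/5 + A/5 + c/5 (q(A, c) = -2 + ((c + A) + 139)/5 = -2 + ((A + c) + 139)/5 = -2 + (139 + A + c)/5 = -2 + (139/5 + A/5 + c/5) = 129/5 + A/5 + c/5)
W - (q(-173 + 142, -234) - 1*(-68044)) = -2410 - ((129/5 + (-173 + 142)/5 + (⅕)*(-234)) - 1*(-68044)) = -2410 - ((129/5 + (⅕)*(-31) - 234/5) + 68044) = -2410 - ((129/5 - 31/5 - 234/5) + 68044) = -2410 - (-136/5 + 68044) = -2410 - 1*340084/5 = -2410 - 340084/5 = -352134/5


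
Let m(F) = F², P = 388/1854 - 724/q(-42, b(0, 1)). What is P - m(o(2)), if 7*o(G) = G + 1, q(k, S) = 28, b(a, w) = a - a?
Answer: -1173346/45423 ≈ -25.832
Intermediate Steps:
b(a, w) = 0
P = -166429/6489 (P = 388/1854 - 724/28 = 388*(1/1854) - 724*1/28 = 194/927 - 181/7 = -166429/6489 ≈ -25.648)
o(G) = ⅐ + G/7 (o(G) = (G + 1)/7 = (1 + G)/7 = ⅐ + G/7)
P - m(o(2)) = -166429/6489 - (⅐ + (⅐)*2)² = -166429/6489 - (⅐ + 2/7)² = -166429/6489 - (3/7)² = -166429/6489 - 1*9/49 = -166429/6489 - 9/49 = -1173346/45423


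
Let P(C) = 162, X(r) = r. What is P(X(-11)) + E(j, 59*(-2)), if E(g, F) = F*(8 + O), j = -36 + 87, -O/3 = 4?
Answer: 634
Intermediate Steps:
O = -12 (O = -3*4 = -12)
j = 51
E(g, F) = -4*F (E(g, F) = F*(8 - 12) = F*(-4) = -4*F)
P(X(-11)) + E(j, 59*(-2)) = 162 - 236*(-2) = 162 - 4*(-118) = 162 + 472 = 634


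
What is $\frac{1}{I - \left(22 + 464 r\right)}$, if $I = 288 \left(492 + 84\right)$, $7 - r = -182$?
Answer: $\frac{1}{78170} \approx 1.2793 \cdot 10^{-5}$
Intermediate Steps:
$r = 189$ ($r = 7 - -182 = 7 + 182 = 189$)
$I = 165888$ ($I = 288 \cdot 576 = 165888$)
$\frac{1}{I - \left(22 + 464 r\right)} = \frac{1}{165888 - 87718} = \frac{1}{78170}$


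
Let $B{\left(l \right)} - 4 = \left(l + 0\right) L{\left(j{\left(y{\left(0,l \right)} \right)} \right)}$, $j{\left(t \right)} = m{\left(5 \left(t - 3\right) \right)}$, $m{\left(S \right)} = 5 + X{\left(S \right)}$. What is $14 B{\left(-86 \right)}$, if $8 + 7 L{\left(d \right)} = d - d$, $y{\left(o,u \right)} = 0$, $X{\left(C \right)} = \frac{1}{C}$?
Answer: $1432$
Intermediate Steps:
$m{\left(S \right)} = 5 + \frac{1}{S}$
$j{\left(t \right)} = 5 + \frac{1}{-15 + 5 t}$ ($j{\left(t \right)} = 5 + \frac{1}{5 \left(t - 3\right)} = 5 + \frac{1}{5 \left(-3 + t\right)} = 5 + \frac{1}{-15 + 5 t}$)
$L{\left(d \right)} = - \frac{8}{7}$ ($L{\left(d \right)} = - \frac{8}{7} + \frac{d - d}{7} = - \frac{8}{7} + \frac{1}{7} \cdot 0 = - \frac{8}{7} + 0 = - \frac{8}{7}$)
$B{\left(l \right)} = 4 - \frac{8 l}{7}$ ($B{\left(l \right)} = 4 + \left(l + 0\right) \left(- \frac{8}{7}\right) = 4 + l \left(- \frac{8}{7}\right) = 4 - \frac{8 l}{7}$)
$14 B{\left(-86 \right)} = 14 \left(4 - - \frac{688}{7}\right) = 14 \left(4 + \frac{688}{7}\right) = 14 \cdot \frac{716}{7} = 1432$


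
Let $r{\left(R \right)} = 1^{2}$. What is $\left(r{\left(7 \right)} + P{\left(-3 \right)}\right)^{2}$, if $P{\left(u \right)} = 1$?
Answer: $4$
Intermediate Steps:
$r{\left(R \right)} = 1$
$\left(r{\left(7 \right)} + P{\left(-3 \right)}\right)^{2} = \left(1 + 1\right)^{2} = 2^{2} = 4$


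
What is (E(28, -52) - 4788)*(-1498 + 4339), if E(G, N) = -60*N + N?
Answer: -4886520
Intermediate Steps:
E(G, N) = -59*N
(E(28, -52) - 4788)*(-1498 + 4339) = (-59*(-52) - 4788)*(-1498 + 4339) = (3068 - 4788)*2841 = -1720*2841 = -4886520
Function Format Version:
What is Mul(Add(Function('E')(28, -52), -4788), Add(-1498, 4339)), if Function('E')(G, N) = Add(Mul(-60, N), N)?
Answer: -4886520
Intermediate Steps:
Function('E')(G, N) = Mul(-59, N)
Mul(Add(Function('E')(28, -52), -4788), Add(-1498, 4339)) = Mul(Add(Mul(-59, -52), -4788), Add(-1498, 4339)) = Mul(Add(3068, -4788), 2841) = Mul(-1720, 2841) = -4886520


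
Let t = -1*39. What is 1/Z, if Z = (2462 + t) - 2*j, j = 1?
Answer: 1/2421 ≈ 0.00041305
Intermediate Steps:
t = -39
Z = 2421 (Z = (2462 - 39) - 2*1 = 2423 - 2 = 2421)
1/Z = 1/2421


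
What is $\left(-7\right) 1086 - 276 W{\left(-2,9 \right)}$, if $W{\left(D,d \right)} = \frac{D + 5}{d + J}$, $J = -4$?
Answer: $- \frac{38838}{5} \approx -7767.6$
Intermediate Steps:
$W{\left(D,d \right)} = \frac{5 + D}{-4 + d}$ ($W{\left(D,d \right)} = \frac{D + 5}{d - 4} = \frac{5 + D}{-4 + d}$)
$\left(-7\right) 1086 - 276 W{\left(-2,9 \right)} = \left(-7\right) 1086 - 276 \frac{5 - 2}{-4 + 9} = -7602 - 276 \cdot \frac{1}{5} \cdot 3 = -7602 - \frac{828}{5} = - \frac{38838}{5}$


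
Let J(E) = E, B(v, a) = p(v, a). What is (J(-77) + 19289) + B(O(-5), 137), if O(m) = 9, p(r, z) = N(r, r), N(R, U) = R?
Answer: 19221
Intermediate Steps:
p(r, z) = r
B(v, a) = v
(J(-77) + 19289) + B(O(-5), 137) = (-77 + 19289) + 9 = 19212 + 9 = 19221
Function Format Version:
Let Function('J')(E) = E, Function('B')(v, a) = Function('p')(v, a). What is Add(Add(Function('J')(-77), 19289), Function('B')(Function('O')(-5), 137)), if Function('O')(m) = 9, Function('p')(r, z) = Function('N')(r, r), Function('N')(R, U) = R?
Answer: 19221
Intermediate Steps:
Function('p')(r, z) = r
Function('B')(v, a) = v
Add(Add(Function('J')(-77), 19289), Function('B')(Function('O')(-5), 137)) = Add(Add(-77, 19289), 9) = Add(19212, 9) = 19221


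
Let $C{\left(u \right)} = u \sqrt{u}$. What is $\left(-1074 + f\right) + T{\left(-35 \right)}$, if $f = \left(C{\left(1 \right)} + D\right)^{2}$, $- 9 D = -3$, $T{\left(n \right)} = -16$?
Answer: $- \frac{9794}{9} \approx -1088.2$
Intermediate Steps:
$C{\left(u \right)} = u^{\frac{3}{2}}$
$D = \frac{1}{3}$ ($D = \left(- \frac{1}{9}\right) \left(-3\right) = \frac{1}{3} \approx 0.33333$)
$f = \frac{16}{9}$ ($f = \left(1^{\frac{3}{2}} + \frac{1}{3}\right)^{2} = \left(1 + \frac{1}{3}\right)^{2} = \left(\frac{4}{3}\right)^{2} = \frac{16}{9} \approx 1.7778$)
$\left(-1074 + f\right) + T{\left(-35 \right)} = \left(-1074 + \frac{16}{9}\right) - 16 = - \frac{9650}{9} - 16 = - \frac{9794}{9}$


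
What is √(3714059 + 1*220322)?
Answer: √3934381 ≈ 1983.5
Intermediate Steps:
√(3714059 + 1*220322) = √(3714059 + 220322) = √3934381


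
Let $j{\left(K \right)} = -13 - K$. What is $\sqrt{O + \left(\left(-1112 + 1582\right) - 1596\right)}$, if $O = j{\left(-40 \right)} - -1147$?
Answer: $4 \sqrt{3} \approx 6.9282$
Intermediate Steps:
$O = 1174$ ($O = \left(-13 - -40\right) - -1147 = \left(-13 + 40\right) + 1147 = 27 + 1147 = 1174$)
$\sqrt{O + \left(\left(-1112 + 1582\right) - 1596\right)} = \sqrt{1174 + \left(\left(-1112 + 1582\right) - 1596\right)} = \sqrt{1174 + \left(470 - 1596\right)} = \sqrt{1174 - 1126} = \sqrt{48} = 4 \sqrt{3}$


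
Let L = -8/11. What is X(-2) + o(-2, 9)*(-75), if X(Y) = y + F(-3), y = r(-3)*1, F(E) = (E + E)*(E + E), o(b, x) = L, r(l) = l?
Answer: 963/11 ≈ 87.545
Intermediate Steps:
L = -8/11 (L = -8*1/11 = -8/11 ≈ -0.72727)
o(b, x) = -8/11
F(E) = 4*E² (F(E) = (2*E)*(2*E) = 4*E²)
y = -3 (y = -3*1 = -3)
X(Y) = 33 (X(Y) = -3 + 4*(-3)² = -3 + 4*9 = -3 + 36 = 33)
X(-2) + o(-2, 9)*(-75) = 33 - 8/11*(-75) = 33 + 600/11 = 963/11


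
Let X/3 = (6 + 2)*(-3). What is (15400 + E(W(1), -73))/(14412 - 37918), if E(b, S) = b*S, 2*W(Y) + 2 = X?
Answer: -787/1022 ≈ -0.77006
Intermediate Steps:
X = -72 (X = 3*((6 + 2)*(-3)) = 3*(8*(-3)) = 3*(-24) = -72)
W(Y) = -37 (W(Y) = -1 + (½)*(-72) = -1 - 36 = -37)
E(b, S) = S*b
(15400 + E(W(1), -73))/(14412 - 37918) = (15400 - 73*(-37))/(14412 - 37918) = (15400 + 2701)/(-23506) = 18101*(-1/23506) = -787/1022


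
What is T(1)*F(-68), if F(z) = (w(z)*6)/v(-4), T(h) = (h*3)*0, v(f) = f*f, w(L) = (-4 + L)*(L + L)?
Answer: 0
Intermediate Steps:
w(L) = 2*L*(-4 + L) (w(L) = (-4 + L)*(2*L) = 2*L*(-4 + L))
v(f) = f²
T(h) = 0 (T(h) = (3*h)*0 = 0)
F(z) = 3*z*(-4 + z)/4 (F(z) = ((2*z*(-4 + z))*6)/((-4)²) = (12*z*(-4 + z))/16 = (12*z*(-4 + z))*(1/16) = 3*z*(-4 + z)/4)
T(1)*F(-68) = 0*((¾)*(-68)*(-4 - 68)) = 0*((¾)*(-68)*(-72)) = 0*3672 = 0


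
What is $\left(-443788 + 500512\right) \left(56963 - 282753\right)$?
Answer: $-12807711960$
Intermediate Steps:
$\left(-443788 + 500512\right) \left(56963 - 282753\right) = 56724 \left(-225790\right) = -12807711960$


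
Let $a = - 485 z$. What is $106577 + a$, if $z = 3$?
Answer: $105122$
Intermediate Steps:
$a = -1455$ ($a = \left(-485\right) 3 = -1455$)
$106577 + a = 106577 - 1455 = 105122$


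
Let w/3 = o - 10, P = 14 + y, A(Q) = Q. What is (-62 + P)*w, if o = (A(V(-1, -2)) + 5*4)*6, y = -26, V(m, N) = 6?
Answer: -32412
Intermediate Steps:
o = 156 (o = (6 + 5*4)*6 = (6 + 20)*6 = 26*6 = 156)
P = -12 (P = 14 - 26 = -12)
w = 438 (w = 3*(156 - 10) = 3*146 = 438)
(-62 + P)*w = (-62 - 12)*438 = -74*438 = -32412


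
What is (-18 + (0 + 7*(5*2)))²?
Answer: 2704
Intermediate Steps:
(-18 + (0 + 7*(5*2)))² = (-18 + (0 + 7*10))² = (-18 + (0 + 70))² = (-18 + 70)² = 52² = 2704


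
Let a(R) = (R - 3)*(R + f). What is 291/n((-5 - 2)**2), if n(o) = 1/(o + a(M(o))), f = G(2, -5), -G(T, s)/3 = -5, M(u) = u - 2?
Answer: 808107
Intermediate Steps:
M(u) = -2 + u
G(T, s) = 15 (G(T, s) = -3*(-5) = 15)
f = 15
a(R) = (-3 + R)*(15 + R) (a(R) = (R - 3)*(R + 15) = (-3 + R)*(15 + R))
n(o) = 1/(-69 + (-2 + o)**2 + 13*o) (n(o) = 1/(o + (-45 + (-2 + o)**2 + 12*(-2 + o))) = 1/(o + (-45 + (-2 + o)**2 + (-24 + 12*o))) = 1/(o + (-69 + (-2 + o)**2 + 12*o)) = 1/(-69 + (-2 + o)**2 + 13*o))
291/n((-5 - 2)**2) = 291/(1/(-65 + ((-5 - 2)**2)**2 + 9*(-5 - 2)**2)) = 291/(1/(-65 + ((-7)**2)**2 + 9*(-7)**2)) = 291/(1/(-65 + 49**2 + 9*49)) = 291/(1/(-65 + 2401 + 441)) = 291/(1/2777) = 291*2777 = 808107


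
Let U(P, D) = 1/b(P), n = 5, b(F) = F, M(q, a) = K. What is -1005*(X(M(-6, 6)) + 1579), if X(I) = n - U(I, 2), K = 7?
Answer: -11142435/7 ≈ -1.5918e+6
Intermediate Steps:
M(q, a) = 7
U(P, D) = 1/P
X(I) = 5 - 1/I
-1005*(X(M(-6, 6)) + 1579) = -1005*((5 - 1/7) + 1579) = -1005*(34/7 + 1579) = -1005*11087/7 = -11142435/7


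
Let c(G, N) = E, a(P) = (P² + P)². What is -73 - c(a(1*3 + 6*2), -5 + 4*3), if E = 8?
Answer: -81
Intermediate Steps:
a(P) = (P + P²)²
c(G, N) = 8
-73 - c(a(1*3 + 6*2), -5 + 4*3) = -73 - 1*8 = -73 - 8 = -81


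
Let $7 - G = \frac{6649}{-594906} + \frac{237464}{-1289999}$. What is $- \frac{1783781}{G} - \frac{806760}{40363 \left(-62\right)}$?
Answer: $- \frac{1712867714155217448990402}{6909222590991923429} \approx -2.4791 \cdot 10^{5}$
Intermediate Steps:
$G = \frac{5521842977393}{767428145094}$ ($G = 7 - \left(\frac{6649}{-594906} + \frac{237464}{-1289999}\right) = 7 - \left(6649 \left(- \frac{1}{594906}\right) + 237464 \left(- \frac{1}{1289999}\right)\right) = 7 - \left(- \frac{6649}{594906} - \frac{237464}{1289999}\right) = 7 - - \frac{149845961735}{767428145094} = 7 + \frac{149845961735}{767428145094} = \frac{5521842977393}{767428145094} \approx 7.1953$)
$- \frac{1783781}{G} - \frac{806760}{40363 \left(-62\right)} = - \frac{1783781}{\frac{5521842977393}{767428145094}} - \frac{806760}{40363 \left(-62\right)} = \left(-1783781\right) \frac{767428145094}{5521842977393} - \frac{806760}{-2502506} = - \frac{1368923744083920414}{5521842977393} - - \frac{403380}{1251253} = - \frac{1368923744083920414}{5521842977393} + \frac{403380}{1251253} = - \frac{1712867714155217448990402}{6909222590991923429}$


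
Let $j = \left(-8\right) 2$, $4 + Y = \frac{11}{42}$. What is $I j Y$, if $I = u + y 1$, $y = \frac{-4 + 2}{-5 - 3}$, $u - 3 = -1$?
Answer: $\frac{942}{7} \approx 134.57$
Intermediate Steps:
$u = 2$ ($u = 3 - 1 = 2$)
$Y = - \frac{157}{42}$ ($Y = -4 + \frac{11}{42} = - \frac{157}{42} \approx -3.7381$)
$j = -16$
$y = \frac{1}{4}$ ($y = - \frac{2}{-8} = \left(-2\right) \left(- \frac{1}{8}\right) = \frac{1}{4} \approx 0.25$)
$I = \frac{9}{4}$ ($I = 2 + \frac{1}{4} \cdot 1 = 2 + \frac{1}{4} = \frac{9}{4} \approx 2.25$)
$I j Y = \frac{9}{4} \left(-16\right) \left(- \frac{157}{42}\right) = \left(-36\right) \left(- \frac{157}{42}\right) = \frac{942}{7}$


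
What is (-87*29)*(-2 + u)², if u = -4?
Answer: -90828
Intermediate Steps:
(-87*29)*(-2 + u)² = (-87*29)*(-2 - 4)² = -2523*(-6)² = -2523*36 = -90828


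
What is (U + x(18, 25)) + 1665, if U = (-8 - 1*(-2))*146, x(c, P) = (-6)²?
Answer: 825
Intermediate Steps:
x(c, P) = 36
U = -876 (U = (-8 + 2)*146 = -6*146 = -876)
(U + x(18, 25)) + 1665 = (-876 + 36) + 1665 = -840 + 1665 = 825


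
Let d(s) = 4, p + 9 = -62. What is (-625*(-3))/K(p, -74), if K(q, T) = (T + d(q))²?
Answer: 75/196 ≈ 0.38265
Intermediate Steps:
p = -71 (p = -9 - 62 = -71)
K(q, T) = (4 + T)² (K(q, T) = (T + 4)² = (4 + T)²)
(-625*(-3))/K(p, -74) = (-625*(-3))/((4 - 74)²) = 1875/((-70)²) = 1875/4900 = 1875*(1/4900) = 75/196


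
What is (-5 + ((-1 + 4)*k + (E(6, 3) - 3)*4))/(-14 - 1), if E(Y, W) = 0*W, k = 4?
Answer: ⅓ ≈ 0.33333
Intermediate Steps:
E(Y, W) = 0
(-5 + ((-1 + 4)*k + (E(6, 3) - 3)*4))/(-14 - 1) = (-5 + ((-1 + 4)*4 + (0 - 3)*4))/(-14 - 1) = (-5 + (3*4 - 3*4))/(-15) = -(-5 + (12 - 12))/15 = -(-5 + 0)/15 = -1/15*(-5) = ⅓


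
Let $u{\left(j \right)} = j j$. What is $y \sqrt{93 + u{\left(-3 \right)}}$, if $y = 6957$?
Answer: $6957 \sqrt{102} \approx 70262.0$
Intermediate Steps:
$u{\left(j \right)} = j^{2}$
$y \sqrt{93 + u{\left(-3 \right)}} = 6957 \sqrt{93 + \left(-3\right)^{2}} = 6957 \sqrt{93 + 9} = 6957 \sqrt{102}$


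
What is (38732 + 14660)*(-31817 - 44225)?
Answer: -4060034464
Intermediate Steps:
(38732 + 14660)*(-31817 - 44225) = 53392*(-76042) = -4060034464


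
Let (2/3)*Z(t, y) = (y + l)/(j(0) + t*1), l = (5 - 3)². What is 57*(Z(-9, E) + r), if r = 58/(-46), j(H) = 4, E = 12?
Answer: -39729/115 ≈ -345.47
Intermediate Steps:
l = 4 (l = 2² = 4)
r = -29/23 (r = 58*(-1/46) = -29/23 ≈ -1.2609)
Z(t, y) = 3*(4 + y)/(2*(4 + t)) (Z(t, y) = 3*((y + 4)/(4 + t*1))/2 = 3*((4 + y)/(4 + t))/2 = 3*(4 + y)/(2*(4 + t)))
57*(Z(-9, E) + r) = 57*(3*(4 + 12)/(2*(4 - 9)) - 29/23) = 57*((3/2)*16/(-5) - 29/23) = 57*((3/2)*(-⅕)*16 - 29/23) = 57*(-24/5 - 29/23) = 57*(-697/115) = -39729/115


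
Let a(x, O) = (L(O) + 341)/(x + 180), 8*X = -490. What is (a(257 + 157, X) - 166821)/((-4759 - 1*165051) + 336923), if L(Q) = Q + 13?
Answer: -396365525/397060488 ≈ -0.99825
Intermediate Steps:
X = -245/4 (X = (1/8)*(-490) = -245/4 ≈ -61.250)
L(Q) = 13 + Q
a(x, O) = (354 + O)/(180 + x) (a(x, O) = ((13 + O) + 341)/(x + 180) = (354 + O)/(180 + x))
(a(257 + 157, X) - 166821)/((-4759 - 1*165051) + 336923) = ((354 - 245/4)/(180 + (257 + 157)) - 166821)/((-4759 - 1*165051) + 336923) = ((1171/4)/(180 + 414) - 166821)/((-4759 - 165051) + 336923) = ((1171/4)/594 - 166821)/(-169810 + 336923) = ((1/594)*(1171/4) - 166821)/167113 = (1171/2376 - 166821)*(1/167113) = -396365525/2376*1/167113 = -396365525/397060488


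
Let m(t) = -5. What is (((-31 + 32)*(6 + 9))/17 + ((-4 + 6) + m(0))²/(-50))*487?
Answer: 290739/850 ≈ 342.05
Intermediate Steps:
(((-31 + 32)*(6 + 9))/17 + ((-4 + 6) + m(0))²/(-50))*487 = (((-31 + 32)*(6 + 9))/17 + ((-4 + 6) - 5)²/(-50))*487 = ((1*15)*(1/17) + (2 - 5)²*(-1/50))*487 = (15*(1/17) + (-3)²*(-1/50))*487 = (15/17 + 9*(-1/50))*487 = (15/17 - 9/50)*487 = (597/850)*487 = 290739/850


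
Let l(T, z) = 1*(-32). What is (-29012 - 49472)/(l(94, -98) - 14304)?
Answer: 2803/512 ≈ 5.4746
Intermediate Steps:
l(T, z) = -32
(-29012 - 49472)/(l(94, -98) - 14304) = (-29012 - 49472)/(-32 - 14304) = -78484/(-14336) = -78484*(-1/14336) = 2803/512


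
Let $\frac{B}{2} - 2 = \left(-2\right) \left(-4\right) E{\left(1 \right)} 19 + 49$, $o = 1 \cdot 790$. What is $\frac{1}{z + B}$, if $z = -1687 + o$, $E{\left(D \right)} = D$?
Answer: $- \frac{1}{491} \approx -0.0020367$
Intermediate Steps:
$o = 790$
$B = 406$ ($B = 4 + 2 \left(\left(-2\right) \left(-4\right) 1 \cdot 19 + 49\right) = 4 + 2 \left(8 \cdot 1 \cdot 19 + 49\right) = 4 + 2 \left(8 \cdot 19 + 49\right) = 4 + 2 \left(152 + 49\right) = 4 + 2 \cdot 201 = 4 + 402 = 406$)
$z = -897$ ($z = -1687 + 790 = -897$)
$\frac{1}{z + B} = \frac{1}{-897 + 406} = \frac{1}{-491} = - \frac{1}{491}$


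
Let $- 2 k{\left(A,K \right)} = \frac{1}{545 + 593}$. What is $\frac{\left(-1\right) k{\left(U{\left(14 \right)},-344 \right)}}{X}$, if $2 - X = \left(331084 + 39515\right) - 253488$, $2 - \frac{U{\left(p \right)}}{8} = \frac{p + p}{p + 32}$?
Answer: $- \frac{1}{266540084} \approx -3.7518 \cdot 10^{-9}$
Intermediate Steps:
$U{\left(p \right)} = 16 - \frac{16 p}{32 + p}$ ($U{\left(p \right)} = 16 - 8 \frac{p + p}{p + 32} = 16 - 8 \frac{2 p}{32 + p} = 16 - \frac{16 p}{32 + p}$)
$k{\left(A,K \right)} = - \frac{1}{2276}$ ($k{\left(A,K \right)} = - \frac{1}{2 \left(545 + 593\right)} = - \frac{1}{2 \cdot 1138} = \left(- \frac{1}{2}\right) \frac{1}{1138} = - \frac{1}{2276}$)
$X = -117109$ ($X = 2 - \left(\left(331084 + 39515\right) - 253488\right) = 2 - \left(370599 - 253488\right) = 2 - 117111 = -117109$)
$\frac{\left(-1\right) k{\left(U{\left(14 \right)},-344 \right)}}{X} = \frac{\left(-1\right) \left(- \frac{1}{2276}\right)}{-117109} = \frac{1}{2276} \left(- \frac{1}{117109}\right) = - \frac{1}{266540084}$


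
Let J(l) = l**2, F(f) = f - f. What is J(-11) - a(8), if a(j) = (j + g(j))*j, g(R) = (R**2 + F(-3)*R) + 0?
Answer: -455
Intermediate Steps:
F(f) = 0
g(R) = R**2 (g(R) = (R**2 + 0*R) + 0 = (R**2 + 0) + 0 = R**2 + 0 = R**2)
a(j) = j*(j + j**2) (a(j) = (j + j**2)*j = j*(j + j**2))
J(-11) - a(8) = (-11)**2 - 8**2*(1 + 8) = 121 - 64*9 = 121 - 1*576 = 121 - 576 = -455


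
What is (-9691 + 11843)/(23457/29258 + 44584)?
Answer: 62963216/1304462129 ≈ 0.048268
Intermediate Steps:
(-9691 + 11843)/(23457/29258 + 44584) = 2152/(23457*(1/29258) + 44584) = 2152/(23457/29258 + 44584) = 2152/(1304462129/29258) = 2152*(29258/1304462129) = 62963216/1304462129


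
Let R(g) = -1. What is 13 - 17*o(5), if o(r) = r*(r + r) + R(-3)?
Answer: -820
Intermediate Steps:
o(r) = -1 + 2*r² (o(r) = r*(r + r) - 1 = r*(2*r) - 1 = 2*r² - 1 = -1 + 2*r²)
13 - 17*o(5) = 13 - 17*(-1 + 2*5²) = 13 - 17*(-1 + 2*25) = 13 - 17*(-1 + 50) = 13 - 17*49 = 13 - 833 = -820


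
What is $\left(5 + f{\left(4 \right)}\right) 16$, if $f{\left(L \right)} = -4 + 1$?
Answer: $32$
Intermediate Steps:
$f{\left(L \right)} = -3$
$\left(5 + f{\left(4 \right)}\right) 16 = \left(5 - 3\right) 16 = 2 \cdot 16 = 32$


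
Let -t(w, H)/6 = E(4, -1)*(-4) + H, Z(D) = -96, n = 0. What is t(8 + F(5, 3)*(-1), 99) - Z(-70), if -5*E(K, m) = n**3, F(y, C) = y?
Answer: -498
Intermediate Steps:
E(K, m) = 0 (E(K, m) = -1/5*0**3 = -1/5*0 = 0)
t(w, H) = -6*H (t(w, H) = -6*(0*(-4) + H) = -6*(0 + H) = -6*H)
t(8 + F(5, 3)*(-1), 99) - Z(-70) = -6*99 - 1*(-96) = -594 + 96 = -498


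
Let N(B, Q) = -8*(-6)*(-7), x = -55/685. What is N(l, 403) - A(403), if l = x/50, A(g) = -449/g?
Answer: -134959/403 ≈ -334.89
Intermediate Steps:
x = -11/137 (x = -55*1/685 = -11/137 ≈ -0.080292)
l = -11/6850 (l = -11/137/50 = -11/137*1/50 = -11/6850 ≈ -0.0016058)
N(B, Q) = -336 (N(B, Q) = 48*(-7) = -336)
N(l, 403) - A(403) = -336 - (-449)/403 = -336 - 1*(-449/403) = -336 + 449/403 = -134959/403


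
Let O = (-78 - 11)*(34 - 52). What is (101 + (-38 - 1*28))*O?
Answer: 56070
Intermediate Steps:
O = 1602 (O = -89*(-18) = 1602)
(101 + (-38 - 1*28))*O = (101 + (-38 - 1*28))*1602 = (101 + (-38 - 28))*1602 = (101 - 66)*1602 = 35*1602 = 56070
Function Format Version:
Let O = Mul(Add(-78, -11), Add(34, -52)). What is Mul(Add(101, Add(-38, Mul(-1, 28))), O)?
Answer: 56070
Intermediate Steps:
O = 1602 (O = Mul(-89, -18) = 1602)
Mul(Add(101, Add(-38, Mul(-1, 28))), O) = Mul(Add(101, Add(-38, Mul(-1, 28))), 1602) = Mul(Add(101, Add(-38, -28)), 1602) = Mul(Add(101, -66), 1602) = Mul(35, 1602) = 56070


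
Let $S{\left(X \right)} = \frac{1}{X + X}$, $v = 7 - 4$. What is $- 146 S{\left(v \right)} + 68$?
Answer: $\frac{131}{3} \approx 43.667$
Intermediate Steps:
$v = 3$ ($v = 7 - 4 = 3$)
$S{\left(X \right)} = \frac{1}{2 X}$
$- 146 S{\left(v \right)} + 68 = - 146 \frac{1}{2 \cdot 3} + 68 = - 146 \cdot \frac{1}{2} \cdot \frac{1}{3} + 68 = \left(-146\right) \frac{1}{6} + 68 = - \frac{73}{3} + 68 = \frac{131}{3}$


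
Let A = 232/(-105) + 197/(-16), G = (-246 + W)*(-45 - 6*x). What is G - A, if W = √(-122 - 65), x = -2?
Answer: 13662637/1680 - 33*I*√187 ≈ 8132.5 - 451.27*I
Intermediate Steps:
W = I*√187 (W = √(-187) = I*√187 ≈ 13.675*I)
G = 8118 - 33*I*√187 (G = (-246 + I*√187)*(-45 - 6*(-2)) = (-246 + I*√187)*(-45 + 12) = (-246 + I*√187)*(-33) = 8118 - 33*I*√187 ≈ 8118.0 - 451.27*I)
A = -24397/1680 (A = 232*(-1/105) + 197*(-1/16) = -232/105 - 197/16 = -24397/1680 ≈ -14.522)
G - A = (8118 - 33*I*√187) - 1*(-24397/1680) = (8118 - 33*I*√187) + 24397/1680 = 13662637/1680 - 33*I*√187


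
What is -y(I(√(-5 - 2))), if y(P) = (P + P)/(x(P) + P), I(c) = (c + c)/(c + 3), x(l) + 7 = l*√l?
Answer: -4*I*√7/(-(3 + I*√7)*(7 - 2*√2*7^(¾)*(I/(3 + I*√7))^(3/2)) + 2*I*√7) ≈ 0.13295 + 0.40681*I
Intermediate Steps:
x(l) = -7 + l^(3/2) (x(l) = -7 + l*√l = -7 + l^(3/2))
I(c) = 2*c/(3 + c) (I(c) = (2*c)/(3 + c) = 2*c/(3 + c))
y(P) = 2*P/(-7 + P + P^(3/2)) (y(P) = (P + P)/((-7 + P^(3/2)) + P) = (2*P)/(-7 + P + P^(3/2)) = 2*P/(-7 + P + P^(3/2)))
-y(I(√(-5 - 2))) = -2*2*√(-5 - 2)/(3 + √(-5 - 2))/(-7 + 2*√(-5 - 2)/(3 + √(-5 - 2)) + (2*√(-5 - 2)/(3 + √(-5 - 2)))^(3/2)) = -2*2*√(-7)/(3 + √(-7))/(-7 + 2*√(-7)/(3 + √(-7)) + (2*√(-7)/(3 + √(-7)))^(3/2)) = -2*2*(I*√7)/(3 + I*√7)/(-7 + 2*(I*√7)/(3 + I*√7) + (2*(I*√7)/(3 + I*√7))^(3/2)) = -2*2*I*√7/(3 + I*√7)/(-7 + 2*I*√7/(3 + I*√7) + (2*I*√7/(3 + I*√7))^(3/2)) = -2*2*I*√7/(3 + I*√7)/(-7 + 2*I*√7/(3 + I*√7) + 2*√2*7^(¾)*(I/(3 + I*√7))^(3/2)) = -4*I*√7/((3 + I*√7)*(-7 + 2*I*√7/(3 + I*√7) + 2*√2*7^(¾)*(I/(3 + I*√7))^(3/2)))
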